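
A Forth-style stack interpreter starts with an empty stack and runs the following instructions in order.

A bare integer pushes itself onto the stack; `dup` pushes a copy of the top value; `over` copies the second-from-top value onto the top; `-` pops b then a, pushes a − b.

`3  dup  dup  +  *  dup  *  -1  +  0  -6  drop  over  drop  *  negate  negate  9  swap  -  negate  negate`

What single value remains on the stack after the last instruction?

9

3      -> 3
dup    -> 3 3
dup    -> 3 3 3
+      -> 3 6
*      -> 18
dup    -> 18 18
*      -> 324
-1     -> 324 -1
+      -> 323
0      -> 323 0
-6     -> 323 0 -6
drop   -> 323 0
over   -> 323 0 323
drop   -> 323 0
*      -> 0
negate -> 0
negate -> 0
9      -> 0 9
swap   -> 9 0
-      -> 9
negate -> -9
negate -> 9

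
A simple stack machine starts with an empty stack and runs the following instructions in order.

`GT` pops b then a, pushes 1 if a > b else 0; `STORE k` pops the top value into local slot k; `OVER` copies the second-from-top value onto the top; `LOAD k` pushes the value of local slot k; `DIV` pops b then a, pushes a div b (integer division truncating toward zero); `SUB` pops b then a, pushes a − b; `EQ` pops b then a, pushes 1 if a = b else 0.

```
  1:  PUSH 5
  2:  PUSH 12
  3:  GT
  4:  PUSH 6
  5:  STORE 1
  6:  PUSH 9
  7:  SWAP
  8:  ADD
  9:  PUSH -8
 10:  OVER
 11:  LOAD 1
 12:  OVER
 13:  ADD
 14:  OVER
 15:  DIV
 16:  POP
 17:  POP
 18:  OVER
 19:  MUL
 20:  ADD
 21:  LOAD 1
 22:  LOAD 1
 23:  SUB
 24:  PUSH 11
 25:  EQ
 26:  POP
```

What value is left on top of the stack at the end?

PUSH 5  → 5
PUSH 12 → 5 12
GT      → 0
PUSH 6  → 0 6
STORE 1 → 0
PUSH 9  → 0 9
SWAP    → 9 0
ADD     → 9
PUSH -8 → 9 -8
OVER    → 9 -8 9
LOAD 1  → 9 -8 9 6
OVER    → 9 -8 9 6 9
ADD     → 9 -8 9 15
OVER    → 9 -8 9 15 9
DIV     → 9 -8 9 1
POP     → 9 -8 9
POP     → 9 -8
OVER    → 9 -8 9
MUL     → 9 -72
ADD     → -63
LOAD 1  → -63 6
LOAD 1  → -63 6 6
SUB     → -63 0
PUSH 11 → -63 0 11
EQ      → -63 0
POP     → -63

-63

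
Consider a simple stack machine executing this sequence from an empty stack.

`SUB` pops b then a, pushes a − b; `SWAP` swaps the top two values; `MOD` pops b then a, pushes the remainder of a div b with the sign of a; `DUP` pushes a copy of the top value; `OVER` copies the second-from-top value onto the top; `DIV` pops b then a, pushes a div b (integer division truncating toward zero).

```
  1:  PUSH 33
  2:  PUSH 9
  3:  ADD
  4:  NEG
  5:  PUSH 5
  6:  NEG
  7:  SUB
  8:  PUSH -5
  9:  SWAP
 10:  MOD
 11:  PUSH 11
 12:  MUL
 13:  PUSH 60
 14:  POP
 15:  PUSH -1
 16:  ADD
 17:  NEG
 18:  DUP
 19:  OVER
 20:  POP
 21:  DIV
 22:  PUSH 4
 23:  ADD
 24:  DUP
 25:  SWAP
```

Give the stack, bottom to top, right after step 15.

PUSH 33 : [33]
PUSH 9  : [33, 9]
ADD     : [42]
NEG     : [-42]
PUSH 5  : [-42, 5]
NEG     : [-42, -5]
SUB     : [-37]
PUSH -5 : [-37, -5]
SWAP    : [-5, -37]
MOD     : [-5]
PUSH 11 : [-5, 11]
MUL     : [-55]
PUSH 60 : [-55, 60]
POP     : [-55]
PUSH -1 : [-55, -1]

[-55, -1]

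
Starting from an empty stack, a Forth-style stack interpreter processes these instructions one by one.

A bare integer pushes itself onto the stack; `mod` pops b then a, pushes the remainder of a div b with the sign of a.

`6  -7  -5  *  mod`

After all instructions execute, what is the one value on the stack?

6   -> 6
-7  -> 6 -7
-5  -> 6 -7 -5
*   -> 6 35
mod -> 6

6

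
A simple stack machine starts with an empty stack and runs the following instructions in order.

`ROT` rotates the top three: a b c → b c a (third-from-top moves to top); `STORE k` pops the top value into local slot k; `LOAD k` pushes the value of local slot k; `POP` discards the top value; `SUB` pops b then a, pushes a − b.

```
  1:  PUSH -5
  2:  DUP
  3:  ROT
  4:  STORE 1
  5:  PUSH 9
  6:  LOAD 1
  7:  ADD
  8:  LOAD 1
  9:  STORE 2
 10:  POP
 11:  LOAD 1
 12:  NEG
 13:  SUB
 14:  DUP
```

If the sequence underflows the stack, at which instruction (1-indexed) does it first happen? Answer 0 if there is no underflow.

3

PUSH -5 -> [-5]
DUP     -> [-5, -5]
ROT  — needs 3 operands, stack has 2 → underflow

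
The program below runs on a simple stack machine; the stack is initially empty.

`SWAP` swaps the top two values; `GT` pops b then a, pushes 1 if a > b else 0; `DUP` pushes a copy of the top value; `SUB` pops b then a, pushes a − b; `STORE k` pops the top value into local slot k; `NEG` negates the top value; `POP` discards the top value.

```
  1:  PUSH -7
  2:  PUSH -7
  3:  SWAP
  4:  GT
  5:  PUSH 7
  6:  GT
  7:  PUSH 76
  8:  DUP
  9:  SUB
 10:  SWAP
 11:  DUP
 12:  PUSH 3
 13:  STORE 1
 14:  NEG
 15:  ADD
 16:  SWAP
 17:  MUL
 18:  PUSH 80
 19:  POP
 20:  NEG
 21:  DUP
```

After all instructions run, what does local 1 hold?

PUSH -7 → -7
PUSH -7 → -7 -7
SWAP    → -7 -7
GT      → 0
PUSH 7  → 0 7
GT      → 0
PUSH 76 → 0 76
DUP     → 0 76 76
SUB     → 0 0
SWAP    → 0 0
DUP     → 0 0 0
PUSH 3  → 0 0 0 3
STORE 1 → 0 0 0
NEG     → 0 0 0
ADD     → 0 0
SWAP    → 0 0
MUL     → 0
PUSH 80 → 0 80
POP     → 0
NEG     → 0
DUP     → 0 0

3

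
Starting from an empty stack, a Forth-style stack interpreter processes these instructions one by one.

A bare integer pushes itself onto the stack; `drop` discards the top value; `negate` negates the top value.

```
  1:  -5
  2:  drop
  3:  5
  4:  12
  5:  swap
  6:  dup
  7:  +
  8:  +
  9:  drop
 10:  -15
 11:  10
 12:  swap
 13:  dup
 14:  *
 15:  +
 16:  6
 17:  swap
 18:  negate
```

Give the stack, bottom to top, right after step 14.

[10, 225]

-5   -> [-5]
drop -> []
5    -> [5]
12   -> [5, 12]
swap -> [12, 5]
dup  -> [12, 5, 5]
+    -> [12, 10]
+    -> [22]
drop -> []
-15  -> [-15]
10   -> [-15, 10]
swap -> [10, -15]
dup  -> [10, -15, -15]
*    -> [10, 225]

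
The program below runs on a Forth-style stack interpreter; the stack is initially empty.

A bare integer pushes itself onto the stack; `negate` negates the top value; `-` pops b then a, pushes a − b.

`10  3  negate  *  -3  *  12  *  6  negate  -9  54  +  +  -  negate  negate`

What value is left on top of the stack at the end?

10     → [10]
3      → [10, 3]
negate → [10, -3]
*      → [-30]
-3     → [-30, -3]
*      → [90]
12     → [90, 12]
*      → [1080]
6      → [1080, 6]
negate → [1080, -6]
-9     → [1080, -6, -9]
54     → [1080, -6, -9, 54]
+      → [1080, -6, 45]
+      → [1080, 39]
-      → [1041]
negate → [-1041]
negate → [1041]

1041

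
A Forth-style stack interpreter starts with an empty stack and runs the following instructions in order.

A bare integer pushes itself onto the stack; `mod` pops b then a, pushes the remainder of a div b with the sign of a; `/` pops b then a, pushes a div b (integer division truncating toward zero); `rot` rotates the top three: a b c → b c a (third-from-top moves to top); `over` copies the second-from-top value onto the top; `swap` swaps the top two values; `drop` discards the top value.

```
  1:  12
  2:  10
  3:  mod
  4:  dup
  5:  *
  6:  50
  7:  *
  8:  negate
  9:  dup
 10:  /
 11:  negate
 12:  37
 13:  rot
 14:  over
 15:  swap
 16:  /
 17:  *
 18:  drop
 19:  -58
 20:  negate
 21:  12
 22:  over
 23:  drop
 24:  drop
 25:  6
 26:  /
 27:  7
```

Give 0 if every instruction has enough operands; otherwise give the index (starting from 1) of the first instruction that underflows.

13

12     → 12
10     → 12 10
mod    → 2
dup    → 2 2
*      → 4
50     → 4 50
*      → 200
negate → -200
dup    → -200 -200
/      → 1
negate → -1
37     → -1 37
rot  — needs 3 operands, stack has 2 → underflow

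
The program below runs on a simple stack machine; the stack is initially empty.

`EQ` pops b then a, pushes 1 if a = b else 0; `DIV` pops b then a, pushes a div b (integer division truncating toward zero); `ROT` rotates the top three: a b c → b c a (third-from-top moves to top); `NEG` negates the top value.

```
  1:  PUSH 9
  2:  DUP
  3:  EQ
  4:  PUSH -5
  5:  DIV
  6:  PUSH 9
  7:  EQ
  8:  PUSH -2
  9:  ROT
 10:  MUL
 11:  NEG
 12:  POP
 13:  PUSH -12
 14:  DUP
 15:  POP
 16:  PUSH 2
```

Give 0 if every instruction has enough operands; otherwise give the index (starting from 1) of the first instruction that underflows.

9

PUSH 9  → [9]
DUP     → [9, 9]
EQ      → [1]
PUSH -5 → [1, -5]
DIV     → [0]
PUSH 9  → [0, 9]
EQ      → [0]
PUSH -2 → [0, -2]
ROT  — needs 3 operands, stack has 2 → underflow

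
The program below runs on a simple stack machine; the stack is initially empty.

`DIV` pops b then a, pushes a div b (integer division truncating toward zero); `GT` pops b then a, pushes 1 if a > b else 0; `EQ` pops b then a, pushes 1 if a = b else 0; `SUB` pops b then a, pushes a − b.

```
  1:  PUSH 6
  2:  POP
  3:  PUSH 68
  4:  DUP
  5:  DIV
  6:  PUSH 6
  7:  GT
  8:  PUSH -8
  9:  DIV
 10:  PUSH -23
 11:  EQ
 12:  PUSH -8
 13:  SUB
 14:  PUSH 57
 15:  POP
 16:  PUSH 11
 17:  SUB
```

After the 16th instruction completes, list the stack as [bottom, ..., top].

[8, 11]

PUSH 6   : [6]
POP      : []
PUSH 68  : [68]
DUP      : [68, 68]
DIV      : [1]
PUSH 6   : [1, 6]
GT       : [0]
PUSH -8  : [0, -8]
DIV      : [0]
PUSH -23 : [0, -23]
EQ       : [0]
PUSH -8  : [0, -8]
SUB      : [8]
PUSH 57  : [8, 57]
POP      : [8]
PUSH 11  : [8, 11]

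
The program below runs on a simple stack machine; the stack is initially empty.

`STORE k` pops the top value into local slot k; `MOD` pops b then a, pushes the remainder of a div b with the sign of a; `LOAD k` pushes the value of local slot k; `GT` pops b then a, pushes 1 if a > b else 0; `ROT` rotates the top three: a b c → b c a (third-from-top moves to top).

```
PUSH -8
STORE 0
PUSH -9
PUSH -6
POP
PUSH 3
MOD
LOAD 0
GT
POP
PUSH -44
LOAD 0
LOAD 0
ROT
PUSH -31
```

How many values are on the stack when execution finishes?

4

PUSH -8  : [-8]
STORE 0  : []
PUSH -9  : [-9]
PUSH -6  : [-9, -6]
POP      : [-9]
PUSH 3   : [-9, 3]
MOD      : [0]
LOAD 0   : [0, -8]
GT       : [1]
POP      : []
PUSH -44 : [-44]
LOAD 0   : [-44, -8]
LOAD 0   : [-44, -8, -8]
ROT      : [-8, -8, -44]
PUSH -31 : [-8, -8, -44, -31]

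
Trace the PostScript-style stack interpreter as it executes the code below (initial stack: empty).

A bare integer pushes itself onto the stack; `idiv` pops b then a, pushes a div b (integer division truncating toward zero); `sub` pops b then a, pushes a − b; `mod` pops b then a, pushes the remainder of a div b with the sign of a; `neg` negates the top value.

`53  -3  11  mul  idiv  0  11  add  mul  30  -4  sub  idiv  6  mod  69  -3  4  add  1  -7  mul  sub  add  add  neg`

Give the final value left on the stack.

53   : 53
-3   : 53 -3
11   : 53 -3 11
mul  : 53 -33
idiv : -1
0    : -1 0
11   : -1 0 11
add  : -1 11
mul  : -11
30   : -11 30
-4   : -11 30 -4
sub  : -11 34
idiv : 0
6    : 0 6
mod  : 0
69   : 0 69
-3   : 0 69 -3
4    : 0 69 -3 4
add  : 0 69 1
1    : 0 69 1 1
-7   : 0 69 1 1 -7
mul  : 0 69 1 -7
sub  : 0 69 8
add  : 0 77
add  : 77
neg  : -77

-77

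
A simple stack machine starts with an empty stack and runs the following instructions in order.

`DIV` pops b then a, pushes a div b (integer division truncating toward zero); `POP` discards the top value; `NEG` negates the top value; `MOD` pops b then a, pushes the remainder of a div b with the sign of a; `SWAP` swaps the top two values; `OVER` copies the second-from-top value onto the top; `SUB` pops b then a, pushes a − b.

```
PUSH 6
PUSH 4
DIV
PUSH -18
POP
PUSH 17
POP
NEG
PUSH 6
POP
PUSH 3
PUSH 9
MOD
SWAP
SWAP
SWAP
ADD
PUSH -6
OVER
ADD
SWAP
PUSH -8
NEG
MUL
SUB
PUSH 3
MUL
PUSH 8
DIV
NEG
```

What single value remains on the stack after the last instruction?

7

PUSH 6    6
PUSH 4    6 4
DIV       1
PUSH -18  1 -18
POP       1
PUSH 17   1 17
POP       1
NEG       -1
PUSH 6    -1 6
POP       -1
PUSH 3    -1 3
PUSH 9    -1 3 9
MOD       -1 3
SWAP      3 -1
SWAP      -1 3
SWAP      3 -1
ADD       2
PUSH -6   2 -6
OVER      2 -6 2
ADD       2 -4
SWAP      -4 2
PUSH -8   -4 2 -8
NEG       -4 2 8
MUL       -4 16
SUB       -20
PUSH 3    -20 3
MUL       -60
PUSH 8    -60 8
DIV       -7
NEG       7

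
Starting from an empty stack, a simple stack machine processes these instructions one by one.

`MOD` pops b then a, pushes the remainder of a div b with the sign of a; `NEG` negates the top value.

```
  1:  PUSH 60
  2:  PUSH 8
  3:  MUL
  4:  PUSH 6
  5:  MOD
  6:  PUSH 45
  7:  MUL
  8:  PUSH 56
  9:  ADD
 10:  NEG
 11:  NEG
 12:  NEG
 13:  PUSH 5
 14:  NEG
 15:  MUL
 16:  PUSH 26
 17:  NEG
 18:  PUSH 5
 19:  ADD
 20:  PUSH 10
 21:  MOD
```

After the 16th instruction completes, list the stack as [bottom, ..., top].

PUSH 60 : [60]
PUSH 8  : [60, 8]
MUL     : [480]
PUSH 6  : [480, 6]
MOD     : [0]
PUSH 45 : [0, 45]
MUL     : [0]
PUSH 56 : [0, 56]
ADD     : [56]
NEG     : [-56]
NEG     : [56]
NEG     : [-56]
PUSH 5  : [-56, 5]
NEG     : [-56, -5]
MUL     : [280]
PUSH 26 : [280, 26]

[280, 26]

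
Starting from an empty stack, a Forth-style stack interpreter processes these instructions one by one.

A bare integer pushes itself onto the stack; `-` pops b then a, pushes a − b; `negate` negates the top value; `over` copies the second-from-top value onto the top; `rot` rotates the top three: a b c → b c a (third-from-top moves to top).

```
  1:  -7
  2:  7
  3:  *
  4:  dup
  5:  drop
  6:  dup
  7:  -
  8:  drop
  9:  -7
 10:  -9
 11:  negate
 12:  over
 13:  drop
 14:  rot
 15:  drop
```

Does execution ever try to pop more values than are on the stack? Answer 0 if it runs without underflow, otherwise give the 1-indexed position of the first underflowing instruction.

14

-7     -> [-7]
7      -> [-7, 7]
*      -> [-49]
dup    -> [-49, -49]
drop   -> [-49]
dup    -> [-49, -49]
-      -> [0]
drop   -> []
-7     -> [-7]
-9     -> [-7, -9]
negate -> [-7, 9]
over   -> [-7, 9, -7]
drop   -> [-7, 9]
rot  — needs 3 operands, stack has 2 → underflow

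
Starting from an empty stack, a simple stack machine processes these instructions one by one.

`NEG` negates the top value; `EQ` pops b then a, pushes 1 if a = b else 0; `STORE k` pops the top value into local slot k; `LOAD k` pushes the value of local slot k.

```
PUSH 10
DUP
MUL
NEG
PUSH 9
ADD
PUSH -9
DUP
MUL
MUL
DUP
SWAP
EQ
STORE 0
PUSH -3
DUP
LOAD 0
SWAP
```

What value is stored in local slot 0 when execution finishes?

PUSH 10 → 10
DUP     → 10 10
MUL     → 100
NEG     → -100
PUSH 9  → -100 9
ADD     → -91
PUSH -9 → -91 -9
DUP     → -91 -9 -9
MUL     → -91 81
MUL     → -7371
DUP     → -7371 -7371
SWAP    → -7371 -7371
EQ      → 1
STORE 0 → (empty)
PUSH -3 → -3
DUP     → -3 -3
LOAD 0  → -3 -3 1
SWAP    → -3 1 -3

1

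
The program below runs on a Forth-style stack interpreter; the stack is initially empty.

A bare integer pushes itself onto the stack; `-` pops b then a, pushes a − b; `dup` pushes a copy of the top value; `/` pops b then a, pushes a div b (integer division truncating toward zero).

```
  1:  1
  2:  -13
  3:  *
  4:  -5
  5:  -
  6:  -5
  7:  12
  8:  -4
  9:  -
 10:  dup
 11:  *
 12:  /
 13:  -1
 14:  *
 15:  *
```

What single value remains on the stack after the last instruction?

1   → 1
-13 → 1 -13
*   → -13
-5  → -13 -5
-   → -8
-5  → -8 -5
12  → -8 -5 12
-4  → -8 -5 12 -4
-   → -8 -5 16
dup → -8 -5 16 16
*   → -8 -5 256
/   → -8 0
-1  → -8 0 -1
*   → -8 0
*   → 0

0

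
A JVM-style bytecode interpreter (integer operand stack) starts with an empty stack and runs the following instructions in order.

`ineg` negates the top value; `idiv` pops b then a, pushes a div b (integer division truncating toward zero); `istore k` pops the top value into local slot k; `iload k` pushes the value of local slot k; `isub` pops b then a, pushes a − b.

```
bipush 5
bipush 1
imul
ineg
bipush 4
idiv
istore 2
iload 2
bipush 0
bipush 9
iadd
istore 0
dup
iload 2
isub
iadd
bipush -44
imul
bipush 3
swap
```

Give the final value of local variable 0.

9

bipush 5   → [5]
bipush 1   → [5, 1]
imul       → [5]
ineg       → [-5]
bipush 4   → [-5, 4]
idiv       → [-1]
istore 2   → []
iload 2    → [-1]
bipush 0   → [-1, 0]
bipush 9   → [-1, 0, 9]
iadd       → [-1, 9]
istore 0   → [-1]
dup        → [-1, -1]
iload 2    → [-1, -1, -1]
isub       → [-1, 0]
iadd       → [-1]
bipush -44 → [-1, -44]
imul       → [44]
bipush 3   → [44, 3]
swap       → [3, 44]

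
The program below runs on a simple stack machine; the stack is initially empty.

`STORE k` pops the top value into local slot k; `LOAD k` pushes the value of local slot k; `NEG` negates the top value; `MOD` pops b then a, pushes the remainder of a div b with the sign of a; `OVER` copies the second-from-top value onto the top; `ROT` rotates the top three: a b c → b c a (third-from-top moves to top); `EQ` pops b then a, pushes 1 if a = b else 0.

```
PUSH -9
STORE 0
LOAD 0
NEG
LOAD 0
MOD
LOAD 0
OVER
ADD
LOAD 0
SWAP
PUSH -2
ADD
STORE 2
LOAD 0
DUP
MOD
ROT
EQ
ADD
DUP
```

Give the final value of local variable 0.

PUSH -9 : [-9]
STORE 0 : []
LOAD 0  : [-9]
NEG     : [9]
LOAD 0  : [9, -9]
MOD     : [0]
LOAD 0  : [0, -9]
OVER    : [0, -9, 0]
ADD     : [0, -9]
LOAD 0  : [0, -9, -9]
SWAP    : [0, -9, -9]
PUSH -2 : [0, -9, -9, -2]
ADD     : [0, -9, -11]
STORE 2 : [0, -9]
LOAD 0  : [0, -9, -9]
DUP     : [0, -9, -9, -9]
MOD     : [0, -9, 0]
ROT     : [-9, 0, 0]
EQ      : [-9, 1]
ADD     : [-8]
DUP     : [-8, -8]

-9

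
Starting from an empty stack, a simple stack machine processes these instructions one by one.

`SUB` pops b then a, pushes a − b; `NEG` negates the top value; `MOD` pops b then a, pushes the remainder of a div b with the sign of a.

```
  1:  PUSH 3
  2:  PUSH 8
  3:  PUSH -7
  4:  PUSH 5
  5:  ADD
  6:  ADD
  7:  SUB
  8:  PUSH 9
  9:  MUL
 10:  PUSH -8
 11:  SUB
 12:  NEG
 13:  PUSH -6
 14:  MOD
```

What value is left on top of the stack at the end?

1

PUSH 3   [3]
PUSH 8   [3, 8]
PUSH -7  [3, 8, -7]
PUSH 5   [3, 8, -7, 5]
ADD      [3, 8, -2]
ADD      [3, 6]
SUB      [-3]
PUSH 9   [-3, 9]
MUL      [-27]
PUSH -8  [-27, -8]
SUB      [-19]
NEG      [19]
PUSH -6  [19, -6]
MOD      [1]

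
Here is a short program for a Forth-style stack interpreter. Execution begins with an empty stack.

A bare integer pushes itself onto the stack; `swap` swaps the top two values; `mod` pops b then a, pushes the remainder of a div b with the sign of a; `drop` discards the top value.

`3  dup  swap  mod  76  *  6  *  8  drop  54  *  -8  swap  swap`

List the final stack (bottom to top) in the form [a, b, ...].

[0, -8]

3    : 3
dup  : 3 3
swap : 3 3
mod  : 0
76   : 0 76
*    : 0
6    : 0 6
*    : 0
8    : 0 8
drop : 0
54   : 0 54
*    : 0
-8   : 0 -8
swap : -8 0
swap : 0 -8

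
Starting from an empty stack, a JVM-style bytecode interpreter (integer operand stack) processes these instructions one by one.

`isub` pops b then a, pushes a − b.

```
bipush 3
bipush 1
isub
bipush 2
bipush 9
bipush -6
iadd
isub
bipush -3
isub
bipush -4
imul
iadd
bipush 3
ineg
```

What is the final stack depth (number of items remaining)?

bipush 3  → [3]
bipush 1  → [3, 1]
isub      → [2]
bipush 2  → [2, 2]
bipush 9  → [2, 2, 9]
bipush -6 → [2, 2, 9, -6]
iadd      → [2, 2, 3]
isub      → [2, -1]
bipush -3 → [2, -1, -3]
isub      → [2, 2]
bipush -4 → [2, 2, -4]
imul      → [2, -8]
iadd      → [-6]
bipush 3  → [-6, 3]
ineg      → [-6, -3]

2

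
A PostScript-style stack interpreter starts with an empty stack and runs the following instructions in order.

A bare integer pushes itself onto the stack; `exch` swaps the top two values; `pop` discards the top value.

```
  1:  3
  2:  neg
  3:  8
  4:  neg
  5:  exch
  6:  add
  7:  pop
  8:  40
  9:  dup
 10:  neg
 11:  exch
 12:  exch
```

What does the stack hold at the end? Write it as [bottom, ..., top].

3    -> [3]
neg  -> [-3]
8    -> [-3, 8]
neg  -> [-3, -8]
exch -> [-8, -3]
add  -> [-11]
pop  -> []
40   -> [40]
dup  -> [40, 40]
neg  -> [40, -40]
exch -> [-40, 40]
exch -> [40, -40]

[40, -40]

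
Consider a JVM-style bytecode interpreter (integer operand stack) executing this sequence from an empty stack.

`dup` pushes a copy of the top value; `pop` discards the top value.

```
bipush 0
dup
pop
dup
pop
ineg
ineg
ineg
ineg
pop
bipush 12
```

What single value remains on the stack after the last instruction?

12

bipush 0   0
dup        0 0
pop        0
dup        0 0
pop        0
ineg       0
ineg       0
ineg       0
ineg       0
pop        (empty)
bipush 12  12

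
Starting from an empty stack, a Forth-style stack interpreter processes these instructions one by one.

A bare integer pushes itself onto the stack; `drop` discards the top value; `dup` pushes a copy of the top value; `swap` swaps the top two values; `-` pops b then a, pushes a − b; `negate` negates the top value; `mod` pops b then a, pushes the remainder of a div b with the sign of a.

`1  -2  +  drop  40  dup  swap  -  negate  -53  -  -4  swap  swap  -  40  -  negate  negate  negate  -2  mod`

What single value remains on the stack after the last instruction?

-1

1      : 1
-2     : 1 -2
+      : -1
drop   : (empty)
40     : 40
dup    : 40 40
swap   : 40 40
-      : 0
negate : 0
-53    : 0 -53
-      : 53
-4     : 53 -4
swap   : -4 53
swap   : 53 -4
-      : 57
40     : 57 40
-      : 17
negate : -17
negate : 17
negate : -17
-2     : -17 -2
mod    : -1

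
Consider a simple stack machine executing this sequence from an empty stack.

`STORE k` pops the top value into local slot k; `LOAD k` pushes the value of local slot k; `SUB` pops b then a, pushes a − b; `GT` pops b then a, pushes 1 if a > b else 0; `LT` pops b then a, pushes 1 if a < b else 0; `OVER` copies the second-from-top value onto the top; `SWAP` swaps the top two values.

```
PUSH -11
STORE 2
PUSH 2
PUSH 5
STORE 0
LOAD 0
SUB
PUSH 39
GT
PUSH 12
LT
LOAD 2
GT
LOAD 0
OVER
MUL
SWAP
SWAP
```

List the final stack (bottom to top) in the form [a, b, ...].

PUSH -11 -> [-11]
STORE 2  -> []
PUSH 2   -> [2]
PUSH 5   -> [2, 5]
STORE 0  -> [2]
LOAD 0   -> [2, 5]
SUB      -> [-3]
PUSH 39  -> [-3, 39]
GT       -> [0]
PUSH 12  -> [0, 12]
LT       -> [1]
LOAD 2   -> [1, -11]
GT       -> [1]
LOAD 0   -> [1, 5]
OVER     -> [1, 5, 1]
MUL      -> [1, 5]
SWAP     -> [5, 1]
SWAP     -> [1, 5]

[1, 5]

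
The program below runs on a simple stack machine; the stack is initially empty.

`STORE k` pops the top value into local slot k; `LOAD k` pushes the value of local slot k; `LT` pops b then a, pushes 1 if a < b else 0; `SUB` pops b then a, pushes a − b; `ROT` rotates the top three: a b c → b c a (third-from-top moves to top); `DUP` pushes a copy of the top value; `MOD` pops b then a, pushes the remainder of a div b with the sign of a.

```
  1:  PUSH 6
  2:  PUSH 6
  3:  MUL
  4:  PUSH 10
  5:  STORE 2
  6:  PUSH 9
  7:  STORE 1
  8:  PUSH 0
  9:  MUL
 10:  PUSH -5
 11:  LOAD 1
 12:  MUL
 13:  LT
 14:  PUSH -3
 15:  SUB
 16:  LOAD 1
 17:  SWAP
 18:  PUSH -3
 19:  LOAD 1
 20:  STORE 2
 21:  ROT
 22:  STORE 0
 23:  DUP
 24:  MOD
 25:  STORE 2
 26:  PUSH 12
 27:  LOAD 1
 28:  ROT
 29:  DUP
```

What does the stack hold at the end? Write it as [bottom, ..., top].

[12, 9, 3, 3]

PUSH 6  → 6
PUSH 6  → 6 6
MUL     → 36
PUSH 10 → 36 10
STORE 2 → 36
PUSH 9  → 36 9
STORE 1 → 36
PUSH 0  → 36 0
MUL     → 0
PUSH -5 → 0 -5
LOAD 1  → 0 -5 9
MUL     → 0 -45
LT      → 0
PUSH -3 → 0 -3
SUB     → 3
LOAD 1  → 3 9
SWAP    → 9 3
PUSH -3 → 9 3 -3
LOAD 1  → 9 3 -3 9
STORE 2 → 9 3 -3
ROT     → 3 -3 9
STORE 0 → 3 -3
DUP     → 3 -3 -3
MOD     → 3 0
STORE 2 → 3
PUSH 12 → 3 12
LOAD 1  → 3 12 9
ROT     → 12 9 3
DUP     → 12 9 3 3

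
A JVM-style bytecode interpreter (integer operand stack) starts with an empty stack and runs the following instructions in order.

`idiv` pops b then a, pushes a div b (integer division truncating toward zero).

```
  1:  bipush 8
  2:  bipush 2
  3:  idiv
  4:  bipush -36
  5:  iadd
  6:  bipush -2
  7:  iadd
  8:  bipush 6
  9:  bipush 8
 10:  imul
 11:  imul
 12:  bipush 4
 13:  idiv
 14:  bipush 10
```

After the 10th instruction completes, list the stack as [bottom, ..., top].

bipush 8    [8]
bipush 2    [8, 2]
idiv        [4]
bipush -36  [4, -36]
iadd        [-32]
bipush -2   [-32, -2]
iadd        [-34]
bipush 6    [-34, 6]
bipush 8    [-34, 6, 8]
imul        [-34, 48]

[-34, 48]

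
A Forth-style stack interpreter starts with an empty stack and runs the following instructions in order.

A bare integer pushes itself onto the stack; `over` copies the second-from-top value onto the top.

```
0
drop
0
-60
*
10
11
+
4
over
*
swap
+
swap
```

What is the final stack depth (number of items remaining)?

2

0    : [0]
drop : []
0    : [0]
-60  : [0, -60]
*    : [0]
10   : [0, 10]
11   : [0, 10, 11]
+    : [0, 21]
4    : [0, 21, 4]
over : [0, 21, 4, 21]
*    : [0, 21, 84]
swap : [0, 84, 21]
+    : [0, 105]
swap : [105, 0]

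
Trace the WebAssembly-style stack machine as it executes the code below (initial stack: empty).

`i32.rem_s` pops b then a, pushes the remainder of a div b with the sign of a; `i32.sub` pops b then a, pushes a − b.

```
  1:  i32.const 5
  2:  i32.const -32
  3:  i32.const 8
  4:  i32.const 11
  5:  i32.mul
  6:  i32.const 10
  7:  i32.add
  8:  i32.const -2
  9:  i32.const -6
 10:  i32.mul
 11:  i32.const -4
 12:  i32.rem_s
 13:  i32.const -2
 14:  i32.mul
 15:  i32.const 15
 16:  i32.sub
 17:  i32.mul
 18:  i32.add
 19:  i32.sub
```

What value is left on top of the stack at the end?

i32.const 5   -> 5
i32.const -32 -> 5 -32
i32.const 8   -> 5 -32 8
i32.const 11  -> 5 -32 8 11
i32.mul       -> 5 -32 88
i32.const 10  -> 5 -32 88 10
i32.add       -> 5 -32 98
i32.const -2  -> 5 -32 98 -2
i32.const -6  -> 5 -32 98 -2 -6
i32.mul       -> 5 -32 98 12
i32.const -4  -> 5 -32 98 12 -4
i32.rem_s     -> 5 -32 98 0
i32.const -2  -> 5 -32 98 0 -2
i32.mul       -> 5 -32 98 0
i32.const 15  -> 5 -32 98 0 15
i32.sub       -> 5 -32 98 -15
i32.mul       -> 5 -32 -1470
i32.add       -> 5 -1502
i32.sub       -> 1507

1507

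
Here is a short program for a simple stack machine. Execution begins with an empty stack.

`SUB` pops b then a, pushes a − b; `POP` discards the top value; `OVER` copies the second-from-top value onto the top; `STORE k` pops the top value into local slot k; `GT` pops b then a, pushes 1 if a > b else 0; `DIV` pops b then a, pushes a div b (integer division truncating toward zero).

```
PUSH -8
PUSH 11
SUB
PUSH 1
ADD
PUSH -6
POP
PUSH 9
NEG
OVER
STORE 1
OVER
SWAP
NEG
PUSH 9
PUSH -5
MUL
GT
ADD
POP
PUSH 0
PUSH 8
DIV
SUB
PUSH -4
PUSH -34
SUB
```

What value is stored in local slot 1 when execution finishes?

-18

PUSH -8  : [-8]
PUSH 11  : [-8, 11]
SUB      : [-19]
PUSH 1   : [-19, 1]
ADD      : [-18]
PUSH -6  : [-18, -6]
POP      : [-18]
PUSH 9   : [-18, 9]
NEG      : [-18, -9]
OVER     : [-18, -9, -18]
STORE 1  : [-18, -9]
OVER     : [-18, -9, -18]
SWAP     : [-18, -18, -9]
NEG      : [-18, -18, 9]
PUSH 9   : [-18, -18, 9, 9]
PUSH -5  : [-18, -18, 9, 9, -5]
MUL      : [-18, -18, 9, -45]
GT       : [-18, -18, 1]
ADD      : [-18, -17]
POP      : [-18]
PUSH 0   : [-18, 0]
PUSH 8   : [-18, 0, 8]
DIV      : [-18, 0]
SUB      : [-18]
PUSH -4  : [-18, -4]
PUSH -34 : [-18, -4, -34]
SUB      : [-18, 30]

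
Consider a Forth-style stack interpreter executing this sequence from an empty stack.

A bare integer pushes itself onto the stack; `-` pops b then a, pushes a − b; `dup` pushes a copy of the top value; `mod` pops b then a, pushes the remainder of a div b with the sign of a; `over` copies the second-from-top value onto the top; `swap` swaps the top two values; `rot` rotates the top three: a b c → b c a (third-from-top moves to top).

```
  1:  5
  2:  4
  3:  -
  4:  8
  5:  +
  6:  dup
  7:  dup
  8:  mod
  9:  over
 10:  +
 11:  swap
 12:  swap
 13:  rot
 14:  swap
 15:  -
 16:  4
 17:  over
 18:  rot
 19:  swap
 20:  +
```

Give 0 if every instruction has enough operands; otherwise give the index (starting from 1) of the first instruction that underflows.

13

5    -> [5]
4    -> [5, 4]
-    -> [1]
8    -> [1, 8]
+    -> [9]
dup  -> [9, 9]
dup  -> [9, 9, 9]
mod  -> [9, 0]
over -> [9, 0, 9]
+    -> [9, 9]
swap -> [9, 9]
swap -> [9, 9]
rot  — needs 3 operands, stack has 2 → underflow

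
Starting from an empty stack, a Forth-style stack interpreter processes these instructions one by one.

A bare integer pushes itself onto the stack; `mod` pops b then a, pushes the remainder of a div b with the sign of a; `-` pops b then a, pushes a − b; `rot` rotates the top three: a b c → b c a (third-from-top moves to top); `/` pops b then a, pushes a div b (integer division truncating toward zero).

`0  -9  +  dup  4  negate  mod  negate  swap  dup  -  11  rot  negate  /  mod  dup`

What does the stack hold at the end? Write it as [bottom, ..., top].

[0, 0]

0       [0]
-9      [0, -9]
+       [-9]
dup     [-9, -9]
4       [-9, -9, 4]
negate  [-9, -9, -4]
mod     [-9, -1]
negate  [-9, 1]
swap    [1, -9]
dup     [1, -9, -9]
-       [1, 0]
11      [1, 0, 11]
rot     [0, 11, 1]
negate  [0, 11, -1]
/       [0, -11]
mod     [0]
dup     [0, 0]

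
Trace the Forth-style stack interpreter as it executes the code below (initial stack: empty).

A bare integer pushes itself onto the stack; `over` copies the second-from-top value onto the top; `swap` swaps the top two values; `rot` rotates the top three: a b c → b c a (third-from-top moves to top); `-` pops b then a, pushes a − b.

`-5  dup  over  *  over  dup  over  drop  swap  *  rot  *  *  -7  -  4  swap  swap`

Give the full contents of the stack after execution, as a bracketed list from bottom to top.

-5   -> [-5]
dup  -> [-5, -5]
over -> [-5, -5, -5]
*    -> [-5, 25]
over -> [-5, 25, -5]
dup  -> [-5, 25, -5, -5]
over -> [-5, 25, -5, -5, -5]
drop -> [-5, 25, -5, -5]
swap -> [-5, 25, -5, -5]
*    -> [-5, 25, 25]
rot  -> [25, 25, -5]
*    -> [25, -125]
*    -> [-3125]
-7   -> [-3125, -7]
-    -> [-3118]
4    -> [-3118, 4]
swap -> [4, -3118]
swap -> [-3118, 4]

[-3118, 4]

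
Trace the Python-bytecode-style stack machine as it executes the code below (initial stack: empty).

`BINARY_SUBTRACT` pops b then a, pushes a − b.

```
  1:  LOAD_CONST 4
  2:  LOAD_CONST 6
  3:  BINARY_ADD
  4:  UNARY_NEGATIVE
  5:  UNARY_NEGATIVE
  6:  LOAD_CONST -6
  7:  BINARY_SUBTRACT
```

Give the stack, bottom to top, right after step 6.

[10, -6]

LOAD_CONST 4   : 4
LOAD_CONST 6   : 4 6
BINARY_ADD     : 10
UNARY_NEGATIVE : -10
UNARY_NEGATIVE : 10
LOAD_CONST -6  : 10 -6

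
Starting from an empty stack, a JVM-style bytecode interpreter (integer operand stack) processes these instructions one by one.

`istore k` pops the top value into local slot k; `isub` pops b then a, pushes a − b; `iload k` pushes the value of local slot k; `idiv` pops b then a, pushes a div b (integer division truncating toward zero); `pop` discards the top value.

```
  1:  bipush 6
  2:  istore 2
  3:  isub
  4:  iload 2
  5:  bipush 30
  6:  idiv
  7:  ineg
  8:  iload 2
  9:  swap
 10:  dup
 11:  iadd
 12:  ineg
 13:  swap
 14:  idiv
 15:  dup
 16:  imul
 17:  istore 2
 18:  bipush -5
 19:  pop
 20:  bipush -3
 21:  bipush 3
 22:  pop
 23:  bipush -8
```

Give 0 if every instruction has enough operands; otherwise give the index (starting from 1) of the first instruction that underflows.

bipush 6  [6]
istore 2  []
isub  — needs 2 operands, stack has 0 → underflow

3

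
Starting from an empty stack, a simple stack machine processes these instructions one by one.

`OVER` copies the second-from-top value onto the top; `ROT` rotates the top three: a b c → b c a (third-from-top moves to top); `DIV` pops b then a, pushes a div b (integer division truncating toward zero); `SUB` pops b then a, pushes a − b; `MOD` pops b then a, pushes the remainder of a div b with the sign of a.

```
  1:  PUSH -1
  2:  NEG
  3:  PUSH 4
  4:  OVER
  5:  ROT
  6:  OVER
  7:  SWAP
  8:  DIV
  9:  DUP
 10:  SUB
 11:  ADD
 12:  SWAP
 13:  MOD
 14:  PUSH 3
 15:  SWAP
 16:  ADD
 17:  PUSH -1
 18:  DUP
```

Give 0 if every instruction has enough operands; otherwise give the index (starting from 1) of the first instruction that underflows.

0

PUSH -1  -1
NEG      1
PUSH 4   1 4
OVER     1 4 1
ROT      4 1 1
OVER     4 1 1 1
SWAP     4 1 1 1
DIV      4 1 1
DUP      4 1 1 1
SUB      4 1 0
ADD      4 1
SWAP     1 4
MOD      1
PUSH 3   1 3
SWAP     3 1
ADD      4
PUSH -1  4 -1
DUP      4 -1 -1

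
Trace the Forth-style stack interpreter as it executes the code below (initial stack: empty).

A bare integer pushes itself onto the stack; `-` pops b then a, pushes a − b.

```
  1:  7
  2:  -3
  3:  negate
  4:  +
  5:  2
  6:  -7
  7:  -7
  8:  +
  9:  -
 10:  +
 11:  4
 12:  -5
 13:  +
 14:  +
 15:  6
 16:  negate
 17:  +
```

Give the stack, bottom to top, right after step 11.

7      : [7]
-3     : [7, -3]
negate : [7, 3]
+      : [10]
2      : [10, 2]
-7     : [10, 2, -7]
-7     : [10, 2, -7, -7]
+      : [10, 2, -14]
-      : [10, 16]
+      : [26]
4      : [26, 4]

[26, 4]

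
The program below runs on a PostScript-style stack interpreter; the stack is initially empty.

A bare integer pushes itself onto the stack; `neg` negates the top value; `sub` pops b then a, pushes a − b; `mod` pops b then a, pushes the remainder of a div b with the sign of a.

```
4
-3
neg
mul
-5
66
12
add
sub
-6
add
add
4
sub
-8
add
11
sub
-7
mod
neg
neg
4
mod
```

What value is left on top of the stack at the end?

-2

4   : 4
-3  : 4 -3
neg : 4 3
mul : 12
-5  : 12 -5
66  : 12 -5 66
12  : 12 -5 66 12
add : 12 -5 78
sub : 12 -83
-6  : 12 -83 -6
add : 12 -89
add : -77
4   : -77 4
sub : -81
-8  : -81 -8
add : -89
11  : -89 11
sub : -100
-7  : -100 -7
mod : -2
neg : 2
neg : -2
4   : -2 4
mod : -2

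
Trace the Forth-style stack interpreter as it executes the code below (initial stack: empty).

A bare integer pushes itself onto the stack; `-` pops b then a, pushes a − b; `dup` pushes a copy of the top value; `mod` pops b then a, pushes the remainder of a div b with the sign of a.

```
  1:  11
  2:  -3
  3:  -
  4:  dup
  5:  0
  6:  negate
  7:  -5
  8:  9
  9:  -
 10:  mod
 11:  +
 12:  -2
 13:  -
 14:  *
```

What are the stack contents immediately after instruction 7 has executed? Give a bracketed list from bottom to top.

[14, 14, 0, -5]

11     -> 11
-3     -> 11 -3
-      -> 14
dup    -> 14 14
0      -> 14 14 0
negate -> 14 14 0
-5     -> 14 14 0 -5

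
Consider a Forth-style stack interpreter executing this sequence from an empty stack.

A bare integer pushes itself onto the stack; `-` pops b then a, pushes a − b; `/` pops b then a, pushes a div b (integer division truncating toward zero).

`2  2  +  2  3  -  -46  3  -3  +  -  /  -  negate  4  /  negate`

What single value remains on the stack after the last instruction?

1

2      → [2]
2      → [2, 2]
+      → [4]
2      → [4, 2]
3      → [4, 2, 3]
-      → [4, -1]
-46    → [4, -1, -46]
3      → [4, -1, -46, 3]
-3     → [4, -1, -46, 3, -3]
+      → [4, -1, -46, 0]
-      → [4, -1, -46]
/      → [4, 0]
-      → [4]
negate → [-4]
4      → [-4, 4]
/      → [-1]
negate → [1]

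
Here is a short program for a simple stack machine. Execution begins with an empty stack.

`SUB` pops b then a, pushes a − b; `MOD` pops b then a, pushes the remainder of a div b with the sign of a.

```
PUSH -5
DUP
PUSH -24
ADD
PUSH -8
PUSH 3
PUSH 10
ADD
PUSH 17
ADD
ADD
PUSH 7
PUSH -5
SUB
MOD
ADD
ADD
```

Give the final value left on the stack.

PUSH -5  : [-5]
DUP      : [-5, -5]
PUSH -24 : [-5, -5, -24]
ADD      : [-5, -29]
PUSH -8  : [-5, -29, -8]
PUSH 3   : [-5, -29, -8, 3]
PUSH 10  : [-5, -29, -8, 3, 10]
ADD      : [-5, -29, -8, 13]
PUSH 17  : [-5, -29, -8, 13, 17]
ADD      : [-5, -29, -8, 30]
ADD      : [-5, -29, 22]
PUSH 7   : [-5, -29, 22, 7]
PUSH -5  : [-5, -29, 22, 7, -5]
SUB      : [-5, -29, 22, 12]
MOD      : [-5, -29, 10]
ADD      : [-5, -19]
ADD      : [-24]

-24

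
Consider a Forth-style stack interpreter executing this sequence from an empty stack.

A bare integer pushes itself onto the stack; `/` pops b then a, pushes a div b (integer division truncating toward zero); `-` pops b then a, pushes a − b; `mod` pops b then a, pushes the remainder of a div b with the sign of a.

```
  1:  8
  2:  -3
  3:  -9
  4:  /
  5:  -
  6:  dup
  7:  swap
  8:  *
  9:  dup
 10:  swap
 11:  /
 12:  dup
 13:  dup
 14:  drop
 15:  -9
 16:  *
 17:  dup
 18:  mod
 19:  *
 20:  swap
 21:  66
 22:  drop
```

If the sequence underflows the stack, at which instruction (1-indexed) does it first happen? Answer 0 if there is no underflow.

20

8     [8]
-3    [8, -3]
-9    [8, -3, -9]
/     [8, 0]
-     [8]
dup   [8, 8]
swap  [8, 8]
*     [64]
dup   [64, 64]
swap  [64, 64]
/     [1]
dup   [1, 1]
dup   [1, 1, 1]
drop  [1, 1]
-9    [1, 1, -9]
*     [1, -9]
dup   [1, -9, -9]
mod   [1, 0]
*     [0]
swap  — needs 2 operands, stack has 1 → underflow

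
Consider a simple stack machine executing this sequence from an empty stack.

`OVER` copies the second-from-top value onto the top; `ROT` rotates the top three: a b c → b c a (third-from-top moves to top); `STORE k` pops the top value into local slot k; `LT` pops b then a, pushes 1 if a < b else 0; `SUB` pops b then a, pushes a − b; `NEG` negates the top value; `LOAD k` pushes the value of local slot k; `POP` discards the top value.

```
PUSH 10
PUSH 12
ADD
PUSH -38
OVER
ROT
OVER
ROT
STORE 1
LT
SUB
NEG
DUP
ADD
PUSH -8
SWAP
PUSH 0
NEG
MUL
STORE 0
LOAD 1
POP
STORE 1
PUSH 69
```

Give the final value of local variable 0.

0

PUSH 10  -> [10]
PUSH 12  -> [10, 12]
ADD      -> [22]
PUSH -38 -> [22, -38]
OVER     -> [22, -38, 22]
ROT      -> [-38, 22, 22]
OVER     -> [-38, 22, 22, 22]
ROT      -> [-38, 22, 22, 22]
STORE 1  -> [-38, 22, 22]
LT       -> [-38, 0]
SUB      -> [-38]
NEG      -> [38]
DUP      -> [38, 38]
ADD      -> [76]
PUSH -8  -> [76, -8]
SWAP     -> [-8, 76]
PUSH 0   -> [-8, 76, 0]
NEG      -> [-8, 76, 0]
MUL      -> [-8, 0]
STORE 0  -> [-8]
LOAD 1   -> [-8, 22]
POP      -> [-8]
STORE 1  -> []
PUSH 69  -> [69]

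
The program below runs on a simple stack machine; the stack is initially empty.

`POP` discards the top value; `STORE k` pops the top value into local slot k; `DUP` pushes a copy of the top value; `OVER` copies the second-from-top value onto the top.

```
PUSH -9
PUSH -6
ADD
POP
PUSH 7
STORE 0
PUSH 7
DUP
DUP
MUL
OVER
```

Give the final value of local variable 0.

7

PUSH -9 : -9
PUSH -6 : -9 -6
ADD     : -15
POP     : (empty)
PUSH 7  : 7
STORE 0 : (empty)
PUSH 7  : 7
DUP     : 7 7
DUP     : 7 7 7
MUL     : 7 49
OVER    : 7 49 7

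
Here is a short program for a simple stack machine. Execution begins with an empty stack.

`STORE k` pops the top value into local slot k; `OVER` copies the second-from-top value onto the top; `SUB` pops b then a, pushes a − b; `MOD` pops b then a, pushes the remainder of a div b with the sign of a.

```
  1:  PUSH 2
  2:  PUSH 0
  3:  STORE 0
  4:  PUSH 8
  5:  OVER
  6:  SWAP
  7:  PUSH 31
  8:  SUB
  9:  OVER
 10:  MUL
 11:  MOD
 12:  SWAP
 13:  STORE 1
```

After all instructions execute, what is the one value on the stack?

PUSH 2  -> [2]
PUSH 0  -> [2, 0]
STORE 0 -> [2]
PUSH 8  -> [2, 8]
OVER    -> [2, 8, 2]
SWAP    -> [2, 2, 8]
PUSH 31 -> [2, 2, 8, 31]
SUB     -> [2, 2, -23]
OVER    -> [2, 2, -23, 2]
MUL     -> [2, 2, -46]
MOD     -> [2, 2]
SWAP    -> [2, 2]
STORE 1 -> [2]

2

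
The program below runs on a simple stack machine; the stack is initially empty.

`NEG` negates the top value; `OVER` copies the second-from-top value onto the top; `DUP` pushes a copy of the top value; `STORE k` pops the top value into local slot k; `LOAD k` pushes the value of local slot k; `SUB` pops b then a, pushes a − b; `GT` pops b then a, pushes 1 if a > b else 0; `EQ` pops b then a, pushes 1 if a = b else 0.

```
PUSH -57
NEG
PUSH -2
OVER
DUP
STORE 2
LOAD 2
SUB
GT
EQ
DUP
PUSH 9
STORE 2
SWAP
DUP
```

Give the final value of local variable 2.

9

PUSH -57  -57
NEG       57
PUSH -2   57 -2
OVER      57 -2 57
DUP       57 -2 57 57
STORE 2   57 -2 57
LOAD 2    57 -2 57 57
SUB       57 -2 0
GT        57 0
EQ        0
DUP       0 0
PUSH 9    0 0 9
STORE 2   0 0
SWAP      0 0
DUP       0 0 0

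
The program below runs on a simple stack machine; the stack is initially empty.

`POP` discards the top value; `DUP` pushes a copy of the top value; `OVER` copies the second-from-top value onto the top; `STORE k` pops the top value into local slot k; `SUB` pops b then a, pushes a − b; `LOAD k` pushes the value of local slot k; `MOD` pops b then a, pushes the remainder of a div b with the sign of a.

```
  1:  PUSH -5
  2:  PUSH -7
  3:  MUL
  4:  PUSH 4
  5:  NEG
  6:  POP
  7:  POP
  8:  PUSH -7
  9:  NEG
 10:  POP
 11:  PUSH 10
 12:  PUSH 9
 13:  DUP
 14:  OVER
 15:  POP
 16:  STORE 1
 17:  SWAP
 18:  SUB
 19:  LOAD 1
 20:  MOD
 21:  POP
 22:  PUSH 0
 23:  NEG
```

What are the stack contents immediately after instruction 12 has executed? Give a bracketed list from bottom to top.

[10, 9]

PUSH -5 -> [-5]
PUSH -7 -> [-5, -7]
MUL     -> [35]
PUSH 4  -> [35, 4]
NEG     -> [35, -4]
POP     -> [35]
POP     -> []
PUSH -7 -> [-7]
NEG     -> [7]
POP     -> []
PUSH 10 -> [10]
PUSH 9  -> [10, 9]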